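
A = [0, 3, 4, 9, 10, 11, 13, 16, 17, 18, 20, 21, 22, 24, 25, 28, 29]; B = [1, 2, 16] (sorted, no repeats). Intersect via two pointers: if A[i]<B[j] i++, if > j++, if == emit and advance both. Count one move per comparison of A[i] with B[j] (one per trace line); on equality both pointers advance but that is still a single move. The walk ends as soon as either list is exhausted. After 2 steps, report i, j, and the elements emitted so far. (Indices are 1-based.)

i=2, j=2, emitted=[]

i=1 j=1: 0<1, i++
i=2 j=1: 3>1, j++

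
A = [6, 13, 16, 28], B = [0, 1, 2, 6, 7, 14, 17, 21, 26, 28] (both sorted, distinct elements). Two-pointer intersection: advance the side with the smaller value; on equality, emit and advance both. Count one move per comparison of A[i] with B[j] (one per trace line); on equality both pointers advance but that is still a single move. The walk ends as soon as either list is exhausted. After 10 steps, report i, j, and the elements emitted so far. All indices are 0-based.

i=3, j=8, emitted=[6]

i=0 j=0: 6>0, j++
i=0 j=1: 6>1, j++
i=0 j=2: 6>2, j++
i=0 j=3: 6==6 emit, i++,j++
i=1 j=4: 13>7, j++
i=1 j=5: 13<14, i++
i=2 j=5: 16>14, j++
i=2 j=6: 16<17, i++
i=3 j=6: 28>17, j++
i=3 j=7: 28>21, j++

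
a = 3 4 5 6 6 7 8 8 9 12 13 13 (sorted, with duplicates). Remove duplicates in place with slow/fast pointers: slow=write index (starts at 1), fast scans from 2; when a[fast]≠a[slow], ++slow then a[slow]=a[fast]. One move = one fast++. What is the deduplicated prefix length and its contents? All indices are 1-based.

length 9; prefix = [3, 4, 5, 6, 7, 8, 9, 12, 13]

(s=1,f=2) a[fast]=4≠a[slow]=3 write a[2]=4 → slow++,fast++
(s=2,f=3) a[fast]=5≠a[slow]=4 write a[3]=5 → slow++,fast++
(s=3,f=4) a[fast]=6≠a[slow]=5 write a[4]=6 → slow++,fast++
(s=4,f=5) a[fast]=6=a[slow] dup → fast++
(s=4,f=6) a[fast]=7≠a[slow]=6 write a[5]=7 → slow++,fast++
(s=5,f=7) a[fast]=8≠a[slow]=7 write a[6]=8 → slow++,fast++
(s=6,f=8) a[fast]=8=a[slow] dup → fast++
(s=6,f=9) a[fast]=9≠a[slow]=8 write a[7]=9 → slow++,fast++
(s=7,f=10) a[fast]=12≠a[slow]=9 write a[8]=12 → slow++,fast++
(s=8,f=11) a[fast]=13≠a[slow]=12 write a[9]=13 → slow++,fast++
(s=9,f=12) a[fast]=13=a[slow] dup → fast++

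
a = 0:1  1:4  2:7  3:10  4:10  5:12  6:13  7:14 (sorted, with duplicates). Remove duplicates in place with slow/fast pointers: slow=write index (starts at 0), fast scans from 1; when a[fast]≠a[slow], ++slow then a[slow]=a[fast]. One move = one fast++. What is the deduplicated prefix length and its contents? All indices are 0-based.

(s=0,f=1) a[fast]=4≠a[slow]=1 write a[1]=4 → slow++,fast++
(s=1,f=2) a[fast]=7≠a[slow]=4 write a[2]=7 → slow++,fast++
(s=2,f=3) a[fast]=10≠a[slow]=7 write a[3]=10 → slow++,fast++
(s=3,f=4) a[fast]=10=a[slow] dup → fast++
(s=3,f=5) a[fast]=12≠a[slow]=10 write a[4]=12 → slow++,fast++
(s=4,f=6) a[fast]=13≠a[slow]=12 write a[5]=13 → slow++,fast++
(s=5,f=7) a[fast]=14≠a[slow]=13 write a[6]=14 → slow++,fast++

length 7; prefix = [1, 4, 7, 10, 12, 13, 14]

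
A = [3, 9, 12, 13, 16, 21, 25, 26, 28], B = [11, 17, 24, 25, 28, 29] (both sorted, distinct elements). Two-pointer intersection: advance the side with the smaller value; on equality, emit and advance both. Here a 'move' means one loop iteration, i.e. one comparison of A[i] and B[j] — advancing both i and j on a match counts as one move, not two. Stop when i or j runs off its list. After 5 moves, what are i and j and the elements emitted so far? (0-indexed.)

i=4, j=1, emitted=[]

i=0 j=0: 3<11, i++
i=1 j=0: 9<11, i++
i=2 j=0: 12>11, j++
i=2 j=1: 12<17, i++
i=3 j=1: 13<17, i++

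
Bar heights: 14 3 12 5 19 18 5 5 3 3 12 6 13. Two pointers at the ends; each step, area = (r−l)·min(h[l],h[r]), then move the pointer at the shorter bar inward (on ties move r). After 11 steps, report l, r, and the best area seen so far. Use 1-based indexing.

l=1 r=13: min(14,13)*12=156 best=156 *, r--
l=1 r=12: min(14,6)*11=66 best=156, r--
l=1 r=11: min(14,12)*10=120 best=156, r--
l=1 r=10: min(14,3)*9=27 best=156, r--
l=1 r=9: min(14,3)*8=24 best=156, r--
l=1 r=8: min(14,5)*7=35 best=156, r--
l=1 r=7: min(14,5)*6=30 best=156, r--
l=1 r=6: min(14,18)*5=70 best=156, l++
l=2 r=6: min(3,18)*4=12 best=156, l++
l=3 r=6: min(12,18)*3=36 best=156, l++
l=4 r=6: min(5,18)*2=10 best=156, l++

l=5, r=6, best area=156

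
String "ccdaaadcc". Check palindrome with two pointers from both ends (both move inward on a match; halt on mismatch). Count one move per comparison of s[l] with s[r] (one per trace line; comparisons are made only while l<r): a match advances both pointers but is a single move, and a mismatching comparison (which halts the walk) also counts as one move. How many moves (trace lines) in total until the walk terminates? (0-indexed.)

4 moves

[0,8] 'c'=='c' → l++,r--
[1,7] 'c'=='c' → l++,r--
[2,6] 'd'=='d' → l++,r--
[3,5] 'a'=='a' → l++,r--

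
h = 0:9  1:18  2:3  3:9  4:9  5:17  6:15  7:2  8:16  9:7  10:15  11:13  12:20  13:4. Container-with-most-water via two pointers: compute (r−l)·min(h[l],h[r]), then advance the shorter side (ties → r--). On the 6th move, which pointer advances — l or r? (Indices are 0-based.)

[0,13] min(9,4)*13=52 best=52 * → r--
[0,12] min(9,20)*12=108 best=108 * → l++
[1,12] min(18,20)*11=198 best=198 * → l++
[2,12] min(3,20)*10=30 best=198 → l++
[3,12] min(9,20)*9=81 best=198 → l++
[4,12] min(9,20)*8=72 best=198 → l++

l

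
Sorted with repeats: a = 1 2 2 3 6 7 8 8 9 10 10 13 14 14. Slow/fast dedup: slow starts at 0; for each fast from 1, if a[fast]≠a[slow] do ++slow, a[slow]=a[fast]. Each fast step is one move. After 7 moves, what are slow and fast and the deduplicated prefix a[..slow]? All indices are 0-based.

slow=0 fast=1: a[fast]=2≠a[slow]=1 write a[1]=2, slow++,fast++
slow=1 fast=2: a[fast]=2=a[slow] dup, fast++
slow=1 fast=3: a[fast]=3≠a[slow]=2 write a[2]=3, slow++,fast++
slow=2 fast=4: a[fast]=6≠a[slow]=3 write a[3]=6, slow++,fast++
slow=3 fast=5: a[fast]=7≠a[slow]=6 write a[4]=7, slow++,fast++
slow=4 fast=6: a[fast]=8≠a[slow]=7 write a[5]=8, slow++,fast++
slow=5 fast=7: a[fast]=8=a[slow] dup, fast++

slow=5, fast=8, prefix=[1, 2, 3, 6, 7, 8]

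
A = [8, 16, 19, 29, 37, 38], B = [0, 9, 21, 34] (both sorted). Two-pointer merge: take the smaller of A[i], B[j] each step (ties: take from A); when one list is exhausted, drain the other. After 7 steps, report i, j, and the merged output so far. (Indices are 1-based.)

i=5, j=4, merged so far=[0, 8, 9, 16, 19, 21, 29]

[i=1,j=1] A[i]=8>B[j]=0 take 0 → j++
[i=1,j=2] A[i]=8<=B[j]=9 take 8 → i++
[i=2,j=2] A[i]=16>B[j]=9 take 9 → j++
[i=2,j=3] A[i]=16<=B[j]=21 take 16 → i++
[i=3,j=3] A[i]=19<=B[j]=21 take 19 → i++
[i=4,j=3] A[i]=29>B[j]=21 take 21 → j++
[i=4,j=4] A[i]=29<=B[j]=34 take 29 → i++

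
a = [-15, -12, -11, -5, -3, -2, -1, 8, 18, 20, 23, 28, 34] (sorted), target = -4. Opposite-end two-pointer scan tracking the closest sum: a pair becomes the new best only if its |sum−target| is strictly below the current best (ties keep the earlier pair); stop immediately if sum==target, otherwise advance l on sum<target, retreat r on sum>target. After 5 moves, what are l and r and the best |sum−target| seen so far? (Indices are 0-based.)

l=0 r=12: -15+34=19 d=23 *, r--
l=0 r=11: -15+28=13 d=17 *, r--
l=0 r=10: -15+23=8 d=12 *, r--
l=0 r=9: -15+20=5 d=9 *, r--
l=0 r=8: -15+18=3 d=7 *, r--

l=0, r=7, best |Δ|=7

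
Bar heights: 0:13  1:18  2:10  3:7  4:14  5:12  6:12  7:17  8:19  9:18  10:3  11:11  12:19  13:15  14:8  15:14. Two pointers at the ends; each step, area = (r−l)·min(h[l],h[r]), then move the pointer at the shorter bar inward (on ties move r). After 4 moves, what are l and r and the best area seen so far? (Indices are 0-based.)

[0,15] min(13,14)*15=195 best=195 * → l++
[1,15] min(18,14)*14=196 best=196 * → r--
[1,14] min(18,8)*13=104 best=196 → r--
[1,13] min(18,15)*12=180 best=196 → r--

l=1, r=12, best area=196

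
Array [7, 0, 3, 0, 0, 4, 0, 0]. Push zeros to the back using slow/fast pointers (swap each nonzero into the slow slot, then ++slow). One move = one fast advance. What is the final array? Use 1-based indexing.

[7, 3, 4, 0, 0, 0, 0, 0]

(s=1,f=1) a[fast]=7≠0 swap→a[1]=7 → slow++,fast++
(s=2,f=2) a[fast]=0 → fast++
(s=2,f=3) a[fast]=3≠0 swap→a[2]=3 → slow++,fast++
(s=3,f=4) a[fast]=0 → fast++
(s=3,f=5) a[fast]=0 → fast++
(s=3,f=6) a[fast]=4≠0 swap→a[3]=4 → slow++,fast++
(s=4,f=7) a[fast]=0 → fast++
(s=4,f=8) a[fast]=0 → fast++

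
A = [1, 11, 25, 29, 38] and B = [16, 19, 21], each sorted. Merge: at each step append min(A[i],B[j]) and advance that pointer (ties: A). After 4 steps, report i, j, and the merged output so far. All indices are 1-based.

i=3, j=3, merged so far=[1, 11, 16, 19]

[i=1,j=1] A[i]=1<=B[j]=16 take 1 → i++
[i=2,j=1] A[i]=11<=B[j]=16 take 11 → i++
[i=3,j=1] A[i]=25>B[j]=16 take 16 → j++
[i=3,j=2] A[i]=25>B[j]=19 take 19 → j++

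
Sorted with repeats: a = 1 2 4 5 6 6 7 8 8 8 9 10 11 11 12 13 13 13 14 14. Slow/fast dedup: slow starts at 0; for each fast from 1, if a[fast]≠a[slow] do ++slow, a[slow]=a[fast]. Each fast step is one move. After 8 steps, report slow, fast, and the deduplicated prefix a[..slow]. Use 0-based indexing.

slow=6, fast=9, prefix=[1, 2, 4, 5, 6, 7, 8]

(s=0,f=1) a[fast]=2≠a[slow]=1 write a[1]=2 → slow++,fast++
(s=1,f=2) a[fast]=4≠a[slow]=2 write a[2]=4 → slow++,fast++
(s=2,f=3) a[fast]=5≠a[slow]=4 write a[3]=5 → slow++,fast++
(s=3,f=4) a[fast]=6≠a[slow]=5 write a[4]=6 → slow++,fast++
(s=4,f=5) a[fast]=6=a[slow] dup → fast++
(s=4,f=6) a[fast]=7≠a[slow]=6 write a[5]=7 → slow++,fast++
(s=5,f=7) a[fast]=8≠a[slow]=7 write a[6]=8 → slow++,fast++
(s=6,f=8) a[fast]=8=a[slow] dup → fast++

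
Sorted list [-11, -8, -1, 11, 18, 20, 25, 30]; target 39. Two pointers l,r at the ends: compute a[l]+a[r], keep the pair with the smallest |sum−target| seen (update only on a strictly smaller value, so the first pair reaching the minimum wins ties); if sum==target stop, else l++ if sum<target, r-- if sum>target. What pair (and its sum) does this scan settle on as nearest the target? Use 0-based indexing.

pair (18, 20) with sum 38 (|Δ|=1)

l=0 r=7: -11+30=19 d=20 *, l++
l=1 r=7: -8+30=22 d=17 *, l++
l=2 r=7: -1+30=29 d=10 *, l++
l=3 r=7: 11+30=41 d=2 *, r--
l=3 r=6: 11+25=36 d=3, l++
l=4 r=6: 18+25=43 d=4, r--
l=4 r=5: 18+20=38 d=1 *, l++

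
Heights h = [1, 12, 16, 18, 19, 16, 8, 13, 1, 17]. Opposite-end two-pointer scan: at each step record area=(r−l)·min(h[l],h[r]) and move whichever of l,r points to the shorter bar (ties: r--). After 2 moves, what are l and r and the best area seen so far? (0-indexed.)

l=2, r=9, best area=96

l=0 r=9: min(1,17)*9=9 best=9 *, l++
l=1 r=9: min(12,17)*8=96 best=96 *, l++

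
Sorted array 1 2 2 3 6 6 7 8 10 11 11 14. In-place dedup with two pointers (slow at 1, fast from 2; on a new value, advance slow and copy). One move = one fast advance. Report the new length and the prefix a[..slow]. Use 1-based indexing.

(s=1,f=2) a[fast]=2≠a[slow]=1 write a[2]=2 → slow++,fast++
(s=2,f=3) a[fast]=2=a[slow] dup → fast++
(s=2,f=4) a[fast]=3≠a[slow]=2 write a[3]=3 → slow++,fast++
(s=3,f=5) a[fast]=6≠a[slow]=3 write a[4]=6 → slow++,fast++
(s=4,f=6) a[fast]=6=a[slow] dup → fast++
(s=4,f=7) a[fast]=7≠a[slow]=6 write a[5]=7 → slow++,fast++
(s=5,f=8) a[fast]=8≠a[slow]=7 write a[6]=8 → slow++,fast++
(s=6,f=9) a[fast]=10≠a[slow]=8 write a[7]=10 → slow++,fast++
(s=7,f=10) a[fast]=11≠a[slow]=10 write a[8]=11 → slow++,fast++
(s=8,f=11) a[fast]=11=a[slow] dup → fast++
(s=8,f=12) a[fast]=14≠a[slow]=11 write a[9]=14 → slow++,fast++

length 9; prefix = [1, 2, 3, 6, 7, 8, 10, 11, 14]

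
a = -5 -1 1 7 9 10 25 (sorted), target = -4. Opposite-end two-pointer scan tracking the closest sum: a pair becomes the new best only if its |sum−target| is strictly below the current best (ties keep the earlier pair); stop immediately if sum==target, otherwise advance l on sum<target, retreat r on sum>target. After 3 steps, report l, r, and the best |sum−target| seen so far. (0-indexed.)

l=0 r=6: -5+25=20 d=24 *, r--
l=0 r=5: -5+10=5 d=9 *, r--
l=0 r=4: -5+9=4 d=8 *, r--

l=0, r=3, best |Δ|=8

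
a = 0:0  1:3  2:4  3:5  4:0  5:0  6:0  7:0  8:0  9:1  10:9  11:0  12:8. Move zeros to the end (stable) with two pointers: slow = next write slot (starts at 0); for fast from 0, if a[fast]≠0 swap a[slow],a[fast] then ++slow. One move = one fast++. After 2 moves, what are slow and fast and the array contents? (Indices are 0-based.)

(s=0,f=0) a[fast]=0 → fast++
(s=0,f=1) a[fast]=3≠0 swap→a[0]=3 → slow++,fast++

slow=1, fast=2, a=[3, 0, 4, 5, 0, 0, 0, 0, 0, 1, 9, 0, 8]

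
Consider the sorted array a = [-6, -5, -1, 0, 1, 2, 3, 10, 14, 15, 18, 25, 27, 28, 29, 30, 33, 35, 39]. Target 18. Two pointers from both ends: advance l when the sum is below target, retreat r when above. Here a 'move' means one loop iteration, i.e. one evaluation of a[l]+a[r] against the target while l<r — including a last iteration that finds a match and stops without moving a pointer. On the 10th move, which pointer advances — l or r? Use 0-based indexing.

l

l=0 r=18: -6+39=33 >18, r--
l=0 r=17: -6+35=29 >18, r--
l=0 r=16: -6+33=27 >18, r--
l=0 r=15: -6+30=24 >18, r--
l=0 r=14: -6+29=23 >18, r--
l=0 r=13: -6+28=22 >18, r--
l=0 r=12: -6+27=21 >18, r--
l=0 r=11: -6+25=19 >18, r--
l=0 r=10: -6+18=12 <18, l++
l=1 r=10: -5+18=13 <18, l++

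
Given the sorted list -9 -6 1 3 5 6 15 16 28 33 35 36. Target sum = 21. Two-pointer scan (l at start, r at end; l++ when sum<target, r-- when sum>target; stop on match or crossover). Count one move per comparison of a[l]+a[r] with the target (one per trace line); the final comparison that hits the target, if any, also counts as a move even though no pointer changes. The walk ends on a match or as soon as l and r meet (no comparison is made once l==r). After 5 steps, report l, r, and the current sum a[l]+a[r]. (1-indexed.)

l=2, r=8, sum=10

l=1 r=12: -9+36=27 >21, r--
l=1 r=11: -9+35=26 >21, r--
l=1 r=10: -9+33=24 >21, r--
l=1 r=9: -9+28=19 <21, l++
l=2 r=9: -6+28=22 >21, r--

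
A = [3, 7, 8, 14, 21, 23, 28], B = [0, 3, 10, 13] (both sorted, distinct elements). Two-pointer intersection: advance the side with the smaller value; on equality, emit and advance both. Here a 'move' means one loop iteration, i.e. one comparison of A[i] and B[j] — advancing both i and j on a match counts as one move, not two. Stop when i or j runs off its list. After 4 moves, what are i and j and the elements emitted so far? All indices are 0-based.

i=0 j=0: 3>0, j++
i=0 j=1: 3==3 emit, i++,j++
i=1 j=2: 7<10, i++
i=2 j=2: 8<10, i++

i=3, j=2, emitted=[3]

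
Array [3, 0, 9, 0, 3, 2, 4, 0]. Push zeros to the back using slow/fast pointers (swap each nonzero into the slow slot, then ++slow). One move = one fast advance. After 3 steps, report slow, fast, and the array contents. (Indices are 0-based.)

slow=0 fast=0: a[fast]=3≠0 swap→a[0]=3, slow++,fast++
slow=1 fast=1: a[fast]=0, fast++
slow=1 fast=2: a[fast]=9≠0 swap→a[1]=9, slow++,fast++

slow=2, fast=3, a=[3, 9, 0, 0, 3, 2, 4, 0]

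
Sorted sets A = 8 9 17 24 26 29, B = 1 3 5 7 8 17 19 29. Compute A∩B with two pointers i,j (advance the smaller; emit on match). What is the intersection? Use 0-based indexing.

intersection = [8, 17, 29]

[i=0,j=0] 8>1 → j++
[i=0,j=1] 8>3 → j++
[i=0,j=2] 8>5 → j++
[i=0,j=3] 8>7 → j++
[i=0,j=4] 8==8 emit → i++,j++
[i=1,j=5] 9<17 → i++
[i=2,j=5] 17==17 emit → i++,j++
[i=3,j=6] 24>19 → j++
[i=3,j=7] 24<29 → i++
[i=4,j=7] 26<29 → i++
[i=5,j=7] 29==29 emit → i++,j++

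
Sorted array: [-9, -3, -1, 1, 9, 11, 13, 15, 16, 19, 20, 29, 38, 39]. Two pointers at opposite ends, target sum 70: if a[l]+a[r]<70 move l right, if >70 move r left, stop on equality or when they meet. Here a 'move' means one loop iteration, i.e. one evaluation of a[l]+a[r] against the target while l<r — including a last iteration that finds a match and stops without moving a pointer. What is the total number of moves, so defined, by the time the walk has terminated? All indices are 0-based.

13 moves

l=0 r=13: -9+39=30 <70, l++
l=1 r=13: -3+39=36 <70, l++
l=2 r=13: -1+39=38 <70, l++
l=3 r=13: 1+39=40 <70, l++
l=4 r=13: 9+39=48 <70, l++
l=5 r=13: 11+39=50 <70, l++
l=6 r=13: 13+39=52 <70, l++
l=7 r=13: 15+39=54 <70, l++
l=8 r=13: 16+39=55 <70, l++
l=9 r=13: 19+39=58 <70, l++
l=10 r=13: 20+39=59 <70, l++
l=11 r=13: 29+39=68 <70, l++
l=12 r=13: 38+39=77 >70, r--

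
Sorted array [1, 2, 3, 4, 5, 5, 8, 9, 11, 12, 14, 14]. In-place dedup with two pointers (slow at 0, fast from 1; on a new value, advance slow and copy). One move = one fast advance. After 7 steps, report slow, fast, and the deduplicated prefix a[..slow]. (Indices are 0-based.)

(s=0,f=1) a[fast]=2≠a[slow]=1 write a[1]=2 → slow++,fast++
(s=1,f=2) a[fast]=3≠a[slow]=2 write a[2]=3 → slow++,fast++
(s=2,f=3) a[fast]=4≠a[slow]=3 write a[3]=4 → slow++,fast++
(s=3,f=4) a[fast]=5≠a[slow]=4 write a[4]=5 → slow++,fast++
(s=4,f=5) a[fast]=5=a[slow] dup → fast++
(s=4,f=6) a[fast]=8≠a[slow]=5 write a[5]=8 → slow++,fast++
(s=5,f=7) a[fast]=9≠a[slow]=8 write a[6]=9 → slow++,fast++

slow=6, fast=8, prefix=[1, 2, 3, 4, 5, 8, 9]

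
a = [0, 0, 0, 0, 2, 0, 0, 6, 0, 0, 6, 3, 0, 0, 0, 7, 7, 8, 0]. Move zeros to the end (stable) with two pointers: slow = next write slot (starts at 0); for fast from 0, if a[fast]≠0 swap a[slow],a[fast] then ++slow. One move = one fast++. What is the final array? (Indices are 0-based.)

[2, 6, 6, 3, 7, 7, 8, 0, 0, 0, 0, 0, 0, 0, 0, 0, 0, 0, 0]

(s=0,f=0) a[fast]=0 → fast++
(s=0,f=1) a[fast]=0 → fast++
(s=0,f=2) a[fast]=0 → fast++
(s=0,f=3) a[fast]=0 → fast++
(s=0,f=4) a[fast]=2≠0 swap→a[0]=2 → slow++,fast++
(s=1,f=5) a[fast]=0 → fast++
(s=1,f=6) a[fast]=0 → fast++
(s=1,f=7) a[fast]=6≠0 swap→a[1]=6 → slow++,fast++
(s=2,f=8) a[fast]=0 → fast++
(s=2,f=9) a[fast]=0 → fast++
(s=2,f=10) a[fast]=6≠0 swap→a[2]=6 → slow++,fast++
(s=3,f=11) a[fast]=3≠0 swap→a[3]=3 → slow++,fast++
(s=4,f=12) a[fast]=0 → fast++
(s=4,f=13) a[fast]=0 → fast++
(s=4,f=14) a[fast]=0 → fast++
(s=4,f=15) a[fast]=7≠0 swap→a[4]=7 → slow++,fast++
(s=5,f=16) a[fast]=7≠0 swap→a[5]=7 → slow++,fast++
(s=6,f=17) a[fast]=8≠0 swap→a[6]=8 → slow++,fast++
(s=7,f=18) a[fast]=0 → fast++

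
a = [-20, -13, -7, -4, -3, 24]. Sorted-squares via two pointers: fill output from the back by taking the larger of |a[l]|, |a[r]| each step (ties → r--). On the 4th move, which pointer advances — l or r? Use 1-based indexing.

l

l=1 r=6: |-20|<=|24| out[6]=576, r--
l=1 r=5: |-20|>|-3| out[5]=400, l++
l=2 r=5: |-13|>|-3| out[4]=169, l++
l=3 r=5: |-7|>|-3| out[3]=49, l++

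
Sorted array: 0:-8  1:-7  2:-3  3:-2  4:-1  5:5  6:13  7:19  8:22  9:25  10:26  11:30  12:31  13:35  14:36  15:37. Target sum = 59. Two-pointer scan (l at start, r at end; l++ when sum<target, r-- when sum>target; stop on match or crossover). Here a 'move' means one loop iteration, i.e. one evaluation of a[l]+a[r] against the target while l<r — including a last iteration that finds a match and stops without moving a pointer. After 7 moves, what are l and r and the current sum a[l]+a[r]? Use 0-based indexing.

l=7, r=15, sum=56

l=0 r=15: -8+37=29 <59, l++
l=1 r=15: -7+37=30 <59, l++
l=2 r=15: -3+37=34 <59, l++
l=3 r=15: -2+37=35 <59, l++
l=4 r=15: -1+37=36 <59, l++
l=5 r=15: 5+37=42 <59, l++
l=6 r=15: 13+37=50 <59, l++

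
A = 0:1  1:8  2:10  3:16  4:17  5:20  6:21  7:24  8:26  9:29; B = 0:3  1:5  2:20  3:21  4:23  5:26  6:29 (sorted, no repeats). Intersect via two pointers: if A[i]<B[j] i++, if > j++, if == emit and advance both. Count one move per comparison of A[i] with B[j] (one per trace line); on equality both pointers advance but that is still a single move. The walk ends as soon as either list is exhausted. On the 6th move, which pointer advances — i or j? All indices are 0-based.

i=0 j=0: 1<3, i++
i=1 j=0: 8>3, j++
i=1 j=1: 8>5, j++
i=1 j=2: 8<20, i++
i=2 j=2: 10<20, i++
i=3 j=2: 16<20, i++

i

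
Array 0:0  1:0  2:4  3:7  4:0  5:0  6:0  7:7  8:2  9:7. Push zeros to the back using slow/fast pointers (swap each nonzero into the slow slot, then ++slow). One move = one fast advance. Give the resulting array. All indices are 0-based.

[4, 7, 7, 2, 7, 0, 0, 0, 0, 0]

(s=0,f=0) a[fast]=0 → fast++
(s=0,f=1) a[fast]=0 → fast++
(s=0,f=2) a[fast]=4≠0 swap→a[0]=4 → slow++,fast++
(s=1,f=3) a[fast]=7≠0 swap→a[1]=7 → slow++,fast++
(s=2,f=4) a[fast]=0 → fast++
(s=2,f=5) a[fast]=0 → fast++
(s=2,f=6) a[fast]=0 → fast++
(s=2,f=7) a[fast]=7≠0 swap→a[2]=7 → slow++,fast++
(s=3,f=8) a[fast]=2≠0 swap→a[3]=2 → slow++,fast++
(s=4,f=9) a[fast]=7≠0 swap→a[4]=7 → slow++,fast++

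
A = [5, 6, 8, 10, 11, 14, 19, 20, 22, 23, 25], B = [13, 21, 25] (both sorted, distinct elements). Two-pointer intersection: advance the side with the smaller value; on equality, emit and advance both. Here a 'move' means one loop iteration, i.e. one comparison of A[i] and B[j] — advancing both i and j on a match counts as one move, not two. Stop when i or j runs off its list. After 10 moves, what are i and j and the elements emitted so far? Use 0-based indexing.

i=0 j=0: 5<13, i++
i=1 j=0: 6<13, i++
i=2 j=0: 8<13, i++
i=3 j=0: 10<13, i++
i=4 j=0: 11<13, i++
i=5 j=0: 14>13, j++
i=5 j=1: 14<21, i++
i=6 j=1: 19<21, i++
i=7 j=1: 20<21, i++
i=8 j=1: 22>21, j++

i=8, j=2, emitted=[]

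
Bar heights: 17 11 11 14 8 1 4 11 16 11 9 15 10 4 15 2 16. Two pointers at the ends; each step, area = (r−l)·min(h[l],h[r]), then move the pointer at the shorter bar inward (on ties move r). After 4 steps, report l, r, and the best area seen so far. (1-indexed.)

l=1, r=13, best area=256

l=1 r=17: min(17,16)*16=256 best=256 *, r--
l=1 r=16: min(17,2)*15=30 best=256, r--
l=1 r=15: min(17,15)*14=210 best=256, r--
l=1 r=14: min(17,4)*13=52 best=256, r--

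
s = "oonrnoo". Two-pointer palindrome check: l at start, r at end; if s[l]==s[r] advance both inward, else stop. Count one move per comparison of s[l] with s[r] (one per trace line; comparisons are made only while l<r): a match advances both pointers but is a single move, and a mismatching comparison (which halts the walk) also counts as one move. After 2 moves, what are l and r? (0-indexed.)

[0,6] 'o'=='o' → l++,r--
[1,5] 'o'=='o' → l++,r--

l=2, r=4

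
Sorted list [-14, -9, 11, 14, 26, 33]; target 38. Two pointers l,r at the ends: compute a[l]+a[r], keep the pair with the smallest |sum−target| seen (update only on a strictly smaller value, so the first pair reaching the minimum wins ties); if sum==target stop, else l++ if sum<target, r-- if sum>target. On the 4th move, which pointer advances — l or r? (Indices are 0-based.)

l

l=0 r=5: -14+33=19 d=19 *, l++
l=1 r=5: -9+33=24 d=14 *, l++
l=2 r=5: 11+33=44 d=6 *, r--
l=2 r=4: 11+26=37 d=1 *, l++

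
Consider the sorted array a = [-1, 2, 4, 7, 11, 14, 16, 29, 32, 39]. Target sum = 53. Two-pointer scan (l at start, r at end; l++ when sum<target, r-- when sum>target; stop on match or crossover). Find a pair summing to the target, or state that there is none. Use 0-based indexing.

[0,9] -1+39=38 <53 → l++
[1,9] 2+39=41 <53 → l++
[2,9] 4+39=43 <53 → l++
[3,9] 7+39=46 <53 → l++
[4,9] 11+39=50 <53 → l++
[5,9] 14+39=53 → found

(14, 39)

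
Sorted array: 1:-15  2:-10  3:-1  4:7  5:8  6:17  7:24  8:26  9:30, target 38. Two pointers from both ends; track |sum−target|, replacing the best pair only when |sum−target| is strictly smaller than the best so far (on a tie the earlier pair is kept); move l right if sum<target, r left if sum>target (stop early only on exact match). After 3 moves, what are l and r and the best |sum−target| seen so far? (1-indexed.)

[1,9] -15+30=15 d=23 * → l++
[2,9] -10+30=20 d=18 * → l++
[3,9] -1+30=29 d=9 * → l++

l=4, r=9, best |Δ|=9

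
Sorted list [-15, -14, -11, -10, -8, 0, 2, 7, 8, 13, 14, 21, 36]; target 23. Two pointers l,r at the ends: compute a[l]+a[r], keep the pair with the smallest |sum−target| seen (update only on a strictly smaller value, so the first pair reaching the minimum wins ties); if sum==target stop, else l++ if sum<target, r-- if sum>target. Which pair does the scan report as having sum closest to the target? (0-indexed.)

[0,12] -15+36=21 d=2 * → l++
[1,12] -14+36=22 d=1 * → l++
[2,12] -11+36=25 d=2 → r--
[2,11] -11+21=10 d=13 → l++
[3,11] -10+21=11 d=12 → l++
[4,11] -8+21=13 d=10 → l++
[5,11] 0+21=21 d=2 → l++
[6,11] 2+21=23 d=0 * → stop

pair (2, 21) with sum 23 (|Δ|=0)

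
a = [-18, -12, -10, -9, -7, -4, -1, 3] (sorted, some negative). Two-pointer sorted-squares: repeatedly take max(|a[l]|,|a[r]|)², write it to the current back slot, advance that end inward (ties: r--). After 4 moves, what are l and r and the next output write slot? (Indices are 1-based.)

l=5, r=8, next write slot=4

[1,8] |-18|>|3| out[8]=324 → l++
[2,8] |-12|>|3| out[7]=144 → l++
[3,8] |-10|>|3| out[6]=100 → l++
[4,8] |-9|>|3| out[5]=81 → l++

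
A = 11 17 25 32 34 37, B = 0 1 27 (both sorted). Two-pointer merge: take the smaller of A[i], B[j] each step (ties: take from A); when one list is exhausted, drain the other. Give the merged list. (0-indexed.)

[i=0,j=0] A[i]=11>B[j]=0 take 0 → j++
[i=0,j=1] A[i]=11>B[j]=1 take 1 → j++
[i=0,j=2] A[i]=11<=B[j]=27 take 11 → i++
[i=1,j=2] A[i]=17<=B[j]=27 take 17 → i++
[i=2,j=2] A[i]=25<=B[j]=27 take 25 → i++
[i=3,j=2] A[i]=32>B[j]=27 take 27 → j++
[i=3,j=3] B done, take A[i]=32 → i++
[i=4,j=3] B done, take A[i]=34 → i++
[i=5,j=3] B done, take A[i]=37 → i++

[0, 1, 11, 17, 25, 27, 32, 34, 37]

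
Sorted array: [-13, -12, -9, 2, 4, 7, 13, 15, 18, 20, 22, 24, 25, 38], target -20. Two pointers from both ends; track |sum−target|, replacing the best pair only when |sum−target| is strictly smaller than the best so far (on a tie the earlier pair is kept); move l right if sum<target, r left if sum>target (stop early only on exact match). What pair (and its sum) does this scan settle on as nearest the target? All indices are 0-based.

[0,13] -13+38=25 d=45 * → r--
[0,12] -13+25=12 d=32 * → r--
[0,11] -13+24=11 d=31 * → r--
[0,10] -13+22=9 d=29 * → r--
[0,9] -13+20=7 d=27 * → r--
[0,8] -13+18=5 d=25 * → r--
[0,7] -13+15=2 d=22 * → r--
[0,6] -13+13=0 d=20 * → r--
[0,5] -13+7=-6 d=14 * → r--
[0,4] -13+4=-9 d=11 * → r--
[0,3] -13+2=-11 d=9 * → r--
[0,2] -13+-9=-22 d=2 * → l++
[1,2] -12+-9=-21 d=1 * → l++

pair (-12, -9) with sum -21 (|Δ|=1)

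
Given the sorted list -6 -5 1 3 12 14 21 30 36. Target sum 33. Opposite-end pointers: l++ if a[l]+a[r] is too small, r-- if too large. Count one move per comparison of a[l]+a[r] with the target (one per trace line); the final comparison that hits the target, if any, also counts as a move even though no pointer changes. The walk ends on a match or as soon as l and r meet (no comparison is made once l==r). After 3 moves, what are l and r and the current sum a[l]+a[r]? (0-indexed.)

l=0 r=8: -6+36=30 <33, l++
l=1 r=8: -5+36=31 <33, l++
l=2 r=8: 1+36=37 >33, r--

l=2, r=7, sum=31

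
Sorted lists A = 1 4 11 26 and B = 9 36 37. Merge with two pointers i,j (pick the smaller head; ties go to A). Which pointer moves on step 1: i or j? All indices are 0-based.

i

i=0 j=0: A[i]=1<=B[j]=9 take 1, i++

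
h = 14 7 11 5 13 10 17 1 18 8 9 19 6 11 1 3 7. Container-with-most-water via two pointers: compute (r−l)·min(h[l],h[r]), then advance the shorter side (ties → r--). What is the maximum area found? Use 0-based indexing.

[0,16] min(14,7)*16=112 best=112 * → r--
[0,15] min(14,3)*15=45 best=112 → r--
[0,14] min(14,1)*14=14 best=112 → r--
[0,13] min(14,11)*13=143 best=143 * → r--
[0,12] min(14,6)*12=72 best=143 → r--
[0,11] min(14,19)*11=154 best=154 * → l++
[1,11] min(7,19)*10=70 best=154 → l++
[2,11] min(11,19)*9=99 best=154 → l++
[3,11] min(5,19)*8=40 best=154 → l++
[4,11] min(13,19)*7=91 best=154 → l++
[5,11] min(10,19)*6=60 best=154 → l++
[6,11] min(17,19)*5=85 best=154 → l++
[7,11] min(1,19)*4=4 best=154 → l++
[8,11] min(18,19)*3=54 best=154 → l++
[9,11] min(8,19)*2=16 best=154 → l++
[10,11] min(9,19)*1=9 best=154 → l++

max area = 154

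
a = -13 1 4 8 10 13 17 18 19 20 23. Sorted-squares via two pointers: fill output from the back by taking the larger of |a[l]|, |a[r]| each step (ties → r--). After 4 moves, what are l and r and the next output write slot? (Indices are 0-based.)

[0,10] |-13|<=|23| out[10]=529 → r--
[0,9] |-13|<=|20| out[9]=400 → r--
[0,8] |-13|<=|19| out[8]=361 → r--
[0,7] |-13|<=|18| out[7]=324 → r--

l=0, r=6, next write slot=6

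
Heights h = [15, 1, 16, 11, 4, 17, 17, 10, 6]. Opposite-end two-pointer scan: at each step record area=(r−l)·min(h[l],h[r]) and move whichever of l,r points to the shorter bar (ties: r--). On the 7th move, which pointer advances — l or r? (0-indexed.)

l

[0,8] min(15,6)*8=48 best=48 * → r--
[0,7] min(15,10)*7=70 best=70 * → r--
[0,6] min(15,17)*6=90 best=90 * → l++
[1,6] min(1,17)*5=5 best=90 → l++
[2,6] min(16,17)*4=64 best=90 → l++
[3,6] min(11,17)*3=33 best=90 → l++
[4,6] min(4,17)*2=8 best=90 → l++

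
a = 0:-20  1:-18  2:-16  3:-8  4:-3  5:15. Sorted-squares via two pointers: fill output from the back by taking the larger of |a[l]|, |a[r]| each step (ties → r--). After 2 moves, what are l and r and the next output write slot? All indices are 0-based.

l=2, r=5, next write slot=3

l=0 r=5: |-20|>|15| out[5]=400, l++
l=1 r=5: |-18|>|15| out[4]=324, l++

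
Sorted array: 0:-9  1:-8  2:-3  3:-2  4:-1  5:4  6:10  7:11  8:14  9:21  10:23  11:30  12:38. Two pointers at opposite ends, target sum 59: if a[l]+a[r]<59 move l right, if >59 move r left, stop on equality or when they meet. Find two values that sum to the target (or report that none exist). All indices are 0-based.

(21, 38)

[0,12] -9+38=29 <59 → l++
[1,12] -8+38=30 <59 → l++
[2,12] -3+38=35 <59 → l++
[3,12] -2+38=36 <59 → l++
[4,12] -1+38=37 <59 → l++
[5,12] 4+38=42 <59 → l++
[6,12] 10+38=48 <59 → l++
[7,12] 11+38=49 <59 → l++
[8,12] 14+38=52 <59 → l++
[9,12] 21+38=59 → found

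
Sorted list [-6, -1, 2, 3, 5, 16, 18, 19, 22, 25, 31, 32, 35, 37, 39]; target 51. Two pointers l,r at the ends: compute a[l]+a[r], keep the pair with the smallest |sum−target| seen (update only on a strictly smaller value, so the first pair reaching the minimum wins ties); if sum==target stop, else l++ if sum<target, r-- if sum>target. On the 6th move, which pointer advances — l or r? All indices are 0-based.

r

l=0 r=14: -6+39=33 d=18 *, l++
l=1 r=14: -1+39=38 d=13 *, l++
l=2 r=14: 2+39=41 d=10 *, l++
l=3 r=14: 3+39=42 d=9 *, l++
l=4 r=14: 5+39=44 d=7 *, l++
l=5 r=14: 16+39=55 d=4 *, r--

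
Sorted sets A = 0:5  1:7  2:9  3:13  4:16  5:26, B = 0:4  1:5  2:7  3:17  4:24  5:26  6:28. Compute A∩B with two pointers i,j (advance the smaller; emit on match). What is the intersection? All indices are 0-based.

i=0 j=0: 5>4, j++
i=0 j=1: 5==5 emit, i++,j++
i=1 j=2: 7==7 emit, i++,j++
i=2 j=3: 9<17, i++
i=3 j=3: 13<17, i++
i=4 j=3: 16<17, i++
i=5 j=3: 26>17, j++
i=5 j=4: 26>24, j++
i=5 j=5: 26==26 emit, i++,j++

intersection = [5, 7, 26]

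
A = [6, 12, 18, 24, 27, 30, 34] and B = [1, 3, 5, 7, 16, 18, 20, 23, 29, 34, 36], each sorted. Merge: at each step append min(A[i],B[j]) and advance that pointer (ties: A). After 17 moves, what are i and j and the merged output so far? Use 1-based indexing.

[i=1,j=1] A[i]=6>B[j]=1 take 1 → j++
[i=1,j=2] A[i]=6>B[j]=3 take 3 → j++
[i=1,j=3] A[i]=6>B[j]=5 take 5 → j++
[i=1,j=4] A[i]=6<=B[j]=7 take 6 → i++
[i=2,j=4] A[i]=12>B[j]=7 take 7 → j++
[i=2,j=5] A[i]=12<=B[j]=16 take 12 → i++
[i=3,j=5] A[i]=18>B[j]=16 take 16 → j++
[i=3,j=6] A[i]=18<=B[j]=18 take 18 → i++
[i=4,j=6] A[i]=24>B[j]=18 take 18 → j++
[i=4,j=7] A[i]=24>B[j]=20 take 20 → j++
[i=4,j=8] A[i]=24>B[j]=23 take 23 → j++
[i=4,j=9] A[i]=24<=B[j]=29 take 24 → i++
[i=5,j=9] A[i]=27<=B[j]=29 take 27 → i++
[i=6,j=9] A[i]=30>B[j]=29 take 29 → j++
[i=6,j=10] A[i]=30<=B[j]=34 take 30 → i++
[i=7,j=10] A[i]=34<=B[j]=34 take 34 → i++
[i=8,j=10] A done, take B[j]=34 → j++

i=8, j=11, merged so far=[1, 3, 5, 6, 7, 12, 16, 18, 18, 20, 23, 24, 27, 29, 30, 34, 34]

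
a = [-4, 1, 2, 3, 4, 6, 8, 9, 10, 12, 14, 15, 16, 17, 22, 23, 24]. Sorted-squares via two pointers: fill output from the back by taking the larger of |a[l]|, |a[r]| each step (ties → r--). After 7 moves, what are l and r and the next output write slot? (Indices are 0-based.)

l=0, r=9, next write slot=9

l=0 r=16: |-4|<=|24| out[16]=576, r--
l=0 r=15: |-4|<=|23| out[15]=529, r--
l=0 r=14: |-4|<=|22| out[14]=484, r--
l=0 r=13: |-4|<=|17| out[13]=289, r--
l=0 r=12: |-4|<=|16| out[12]=256, r--
l=0 r=11: |-4|<=|15| out[11]=225, r--
l=0 r=10: |-4|<=|14| out[10]=196, r--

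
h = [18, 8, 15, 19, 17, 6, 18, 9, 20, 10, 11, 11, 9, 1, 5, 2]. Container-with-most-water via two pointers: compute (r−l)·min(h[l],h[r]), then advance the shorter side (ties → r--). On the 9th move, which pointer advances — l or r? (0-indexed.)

[0,15] min(18,2)*15=30 best=30 * → r--
[0,14] min(18,5)*14=70 best=70 * → r--
[0,13] min(18,1)*13=13 best=70 → r--
[0,12] min(18,9)*12=108 best=108 * → r--
[0,11] min(18,11)*11=121 best=121 * → r--
[0,10] min(18,11)*10=110 best=121 → r--
[0,9] min(18,10)*9=90 best=121 → r--
[0,8] min(18,20)*8=144 best=144 * → l++
[1,8] min(8,20)*7=56 best=144 → l++

l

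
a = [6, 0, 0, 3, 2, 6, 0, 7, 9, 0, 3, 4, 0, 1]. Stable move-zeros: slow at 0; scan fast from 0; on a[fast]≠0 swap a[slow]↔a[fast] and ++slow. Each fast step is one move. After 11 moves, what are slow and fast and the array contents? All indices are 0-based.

slow=0 fast=0: a[fast]=6≠0 swap→a[0]=6, slow++,fast++
slow=1 fast=1: a[fast]=0, fast++
slow=1 fast=2: a[fast]=0, fast++
slow=1 fast=3: a[fast]=3≠0 swap→a[1]=3, slow++,fast++
slow=2 fast=4: a[fast]=2≠0 swap→a[2]=2, slow++,fast++
slow=3 fast=5: a[fast]=6≠0 swap→a[3]=6, slow++,fast++
slow=4 fast=6: a[fast]=0, fast++
slow=4 fast=7: a[fast]=7≠0 swap→a[4]=7, slow++,fast++
slow=5 fast=8: a[fast]=9≠0 swap→a[5]=9, slow++,fast++
slow=6 fast=9: a[fast]=0, fast++
slow=6 fast=10: a[fast]=3≠0 swap→a[6]=3, slow++,fast++

slow=7, fast=11, a=[6, 3, 2, 6, 7, 9, 3, 0, 0, 0, 0, 4, 0, 1]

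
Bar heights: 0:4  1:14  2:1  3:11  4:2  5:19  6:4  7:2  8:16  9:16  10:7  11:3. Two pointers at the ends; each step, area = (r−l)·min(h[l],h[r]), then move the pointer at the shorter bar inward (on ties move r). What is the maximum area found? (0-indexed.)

[0,11] min(4,3)*11=33 best=33 * → r--
[0,10] min(4,7)*10=40 best=40 * → l++
[1,10] min(14,7)*9=63 best=63 * → r--
[1,9] min(14,16)*8=112 best=112 * → l++
[2,9] min(1,16)*7=7 best=112 → l++
[3,9] min(11,16)*6=66 best=112 → l++
[4,9] min(2,16)*5=10 best=112 → l++
[5,9] min(19,16)*4=64 best=112 → r--
[5,8] min(19,16)*3=48 best=112 → r--
[5,7] min(19,2)*2=4 best=112 → r--
[5,6] min(19,4)*1=4 best=112 → r--

max area = 112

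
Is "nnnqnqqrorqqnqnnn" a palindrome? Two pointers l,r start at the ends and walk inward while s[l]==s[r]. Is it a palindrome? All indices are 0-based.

palindrome

l=0 r=16: 'n'=='n', l++,r--
l=1 r=15: 'n'=='n', l++,r--
l=2 r=14: 'n'=='n', l++,r--
l=3 r=13: 'q'=='q', l++,r--
l=4 r=12: 'n'=='n', l++,r--
l=5 r=11: 'q'=='q', l++,r--
l=6 r=10: 'q'=='q', l++,r--
l=7 r=9: 'r'=='r', l++,r--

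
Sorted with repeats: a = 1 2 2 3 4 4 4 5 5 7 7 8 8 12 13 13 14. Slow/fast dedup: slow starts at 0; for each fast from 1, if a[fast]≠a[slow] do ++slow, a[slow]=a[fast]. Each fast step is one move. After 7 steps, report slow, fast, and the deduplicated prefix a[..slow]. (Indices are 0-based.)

slow=4, fast=8, prefix=[1, 2, 3, 4, 5]

(s=0,f=1) a[fast]=2≠a[slow]=1 write a[1]=2 → slow++,fast++
(s=1,f=2) a[fast]=2=a[slow] dup → fast++
(s=1,f=3) a[fast]=3≠a[slow]=2 write a[2]=3 → slow++,fast++
(s=2,f=4) a[fast]=4≠a[slow]=3 write a[3]=4 → slow++,fast++
(s=3,f=5) a[fast]=4=a[slow] dup → fast++
(s=3,f=6) a[fast]=4=a[slow] dup → fast++
(s=3,f=7) a[fast]=5≠a[slow]=4 write a[4]=5 → slow++,fast++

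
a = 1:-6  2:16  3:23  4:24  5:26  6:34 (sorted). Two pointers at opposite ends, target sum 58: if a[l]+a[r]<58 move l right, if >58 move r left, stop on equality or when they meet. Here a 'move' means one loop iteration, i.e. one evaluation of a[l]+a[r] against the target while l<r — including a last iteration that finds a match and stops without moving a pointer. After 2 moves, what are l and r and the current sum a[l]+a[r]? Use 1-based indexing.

l=3, r=6, sum=57

l=1 r=6: -6+34=28 <58, l++
l=2 r=6: 16+34=50 <58, l++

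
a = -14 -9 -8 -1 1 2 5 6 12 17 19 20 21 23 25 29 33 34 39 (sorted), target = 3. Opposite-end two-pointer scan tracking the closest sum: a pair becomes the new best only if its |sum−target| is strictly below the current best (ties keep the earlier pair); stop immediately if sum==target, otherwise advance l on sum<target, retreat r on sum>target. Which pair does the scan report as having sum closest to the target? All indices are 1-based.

l=1 r=19: -14+39=25 d=22 *, r--
l=1 r=18: -14+34=20 d=17 *, r--
l=1 r=17: -14+33=19 d=16 *, r--
l=1 r=16: -14+29=15 d=12 *, r--
l=1 r=15: -14+25=11 d=8 *, r--
l=1 r=14: -14+23=9 d=6 *, r--
l=1 r=13: -14+21=7 d=4 *, r--
l=1 r=12: -14+20=6 d=3 *, r--
l=1 r=11: -14+19=5 d=2 *, r--
l=1 r=10: -14+17=3 d=0 *, stop

pair (-14, 17) with sum 3 (|Δ|=0)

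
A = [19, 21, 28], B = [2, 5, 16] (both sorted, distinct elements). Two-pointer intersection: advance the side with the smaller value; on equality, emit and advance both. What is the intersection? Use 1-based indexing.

intersection = []

i=1 j=1: 19>2, j++
i=1 j=2: 19>5, j++
i=1 j=3: 19>16, j++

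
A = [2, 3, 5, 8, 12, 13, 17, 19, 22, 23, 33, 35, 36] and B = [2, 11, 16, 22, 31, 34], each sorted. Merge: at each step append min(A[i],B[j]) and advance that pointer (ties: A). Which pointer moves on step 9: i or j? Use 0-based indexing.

j

i=0 j=0: A[i]=2<=B[j]=2 take 2, i++
i=1 j=0: A[i]=3>B[j]=2 take 2, j++
i=1 j=1: A[i]=3<=B[j]=11 take 3, i++
i=2 j=1: A[i]=5<=B[j]=11 take 5, i++
i=3 j=1: A[i]=8<=B[j]=11 take 8, i++
i=4 j=1: A[i]=12>B[j]=11 take 11, j++
i=4 j=2: A[i]=12<=B[j]=16 take 12, i++
i=5 j=2: A[i]=13<=B[j]=16 take 13, i++
i=6 j=2: A[i]=17>B[j]=16 take 16, j++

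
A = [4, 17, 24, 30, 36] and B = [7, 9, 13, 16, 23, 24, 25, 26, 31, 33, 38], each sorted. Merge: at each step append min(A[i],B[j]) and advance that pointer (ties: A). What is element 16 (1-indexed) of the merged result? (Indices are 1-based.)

[i=1,j=1] A[i]=4<=B[j]=7 take 4 → i++
[i=2,j=1] A[i]=17>B[j]=7 take 7 → j++
[i=2,j=2] A[i]=17>B[j]=9 take 9 → j++
[i=2,j=3] A[i]=17>B[j]=13 take 13 → j++
[i=2,j=4] A[i]=17>B[j]=16 take 16 → j++
[i=2,j=5] A[i]=17<=B[j]=23 take 17 → i++
[i=3,j=5] A[i]=24>B[j]=23 take 23 → j++
[i=3,j=6] A[i]=24<=B[j]=24 take 24 → i++
[i=4,j=6] A[i]=30>B[j]=24 take 24 → j++
[i=4,j=7] A[i]=30>B[j]=25 take 25 → j++
[i=4,j=8] A[i]=30>B[j]=26 take 26 → j++
[i=4,j=9] A[i]=30<=B[j]=31 take 30 → i++
[i=5,j=9] A[i]=36>B[j]=31 take 31 → j++
[i=5,j=10] A[i]=36>B[j]=33 take 33 → j++
[i=5,j=11] A[i]=36<=B[j]=38 take 36 → i++
[i=6,j=11] A done, take B[j]=38 → j++

merged[16] = 38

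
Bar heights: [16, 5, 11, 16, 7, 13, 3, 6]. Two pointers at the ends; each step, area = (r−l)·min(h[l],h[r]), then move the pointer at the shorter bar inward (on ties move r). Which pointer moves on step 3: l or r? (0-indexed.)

l=0 r=7: min(16,6)*7=42 best=42 *, r--
l=0 r=6: min(16,3)*6=18 best=42, r--
l=0 r=5: min(16,13)*5=65 best=65 *, r--

r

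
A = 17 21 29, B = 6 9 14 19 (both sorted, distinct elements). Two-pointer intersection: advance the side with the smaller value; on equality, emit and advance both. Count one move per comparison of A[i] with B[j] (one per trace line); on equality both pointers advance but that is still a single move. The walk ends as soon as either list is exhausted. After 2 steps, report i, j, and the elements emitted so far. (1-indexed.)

i=1, j=3, emitted=[]

i=1 j=1: 17>6, j++
i=1 j=2: 17>9, j++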